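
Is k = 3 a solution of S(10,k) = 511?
S(10,3) = 3·S(9,3) + S(9,2) = 3·3,025 + 255 = 9,330, which does not equal 511.

Answer: No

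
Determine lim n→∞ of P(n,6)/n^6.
1
P(n,6) = n(n-1)···(n-5) ≈ n^6 for large n. Limit = 1.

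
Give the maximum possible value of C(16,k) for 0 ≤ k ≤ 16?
12,870

Working:
Maximum at k = 8: C(16,8) = 12,870.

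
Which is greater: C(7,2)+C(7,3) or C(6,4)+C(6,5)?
C(7,2)+C(7,3)

Solution: First=56, Second=21.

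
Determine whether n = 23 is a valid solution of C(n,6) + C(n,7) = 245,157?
No

Solution: C(23,6) + C(23,7) = 100,947 + 245,157 = 346,104, which does not equal 245,157.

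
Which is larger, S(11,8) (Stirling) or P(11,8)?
S(11,8) = 8·S(10,8) + S(10,7) = 8·750 + 5,880 = 11,880; P(11,8) = 6,652,800.

Answer: P(11,8)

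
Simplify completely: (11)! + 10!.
43,545,600

Working:
(11)! + 10! = (11)·10! + 10! = (11+1)·10! = 12·10! = 43,545,600.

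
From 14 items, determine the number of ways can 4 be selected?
1,001

Reasoning: C(14,4) = 14! / (4! × (14-4)!)
         = 14! / (4! × 10!)
         = 1,001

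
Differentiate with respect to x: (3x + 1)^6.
Chain rule: 6(3x+1)^{5} × 3 = 18(3x+1)^{5}.
Final answer: 18(3x + 1)^5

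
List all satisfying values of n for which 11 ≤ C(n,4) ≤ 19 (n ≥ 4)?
6
C(5,4)=5; C(6,4)=15; C(7,4)=35. So valid n = 6.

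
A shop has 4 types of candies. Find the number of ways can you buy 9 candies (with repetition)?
Stars and bars: C(9+4-1, 9) = C(12, 9) = 220.
Final answer: 220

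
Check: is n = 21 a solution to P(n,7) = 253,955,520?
No

Reasoning: P(21,7) = 21·20·19·18·17·16·15 = 586,051,200, which does not equal 253,955,520.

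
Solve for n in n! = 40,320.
8

Working:
n! is strictly increasing. 6! = 720, 7! = 5,040, 8! = 40,320 ✓. So n = 8.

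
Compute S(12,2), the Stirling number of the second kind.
2,047

Reasoning: Using the Stirling recurrence: S(n,k) = k·S(n-1,k) + S(n-1,k-1)
S(12,2) = 2·S(11,2) + S(11,1)
         = 2·1023 + 1
         = 2046 + 1
         = 2,047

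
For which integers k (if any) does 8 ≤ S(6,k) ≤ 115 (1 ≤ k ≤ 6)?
2, 3, 4, 5

Explanation: S(6,1)=1; S(6,2)=31; S(6,3)=90; S(6,4)=65; S(6,5)=15; S(6,6)=1. So valid k = 2, 3, 4, 5.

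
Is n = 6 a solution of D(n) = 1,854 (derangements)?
D(6) = (6-1)·[D(5) + D(4)] = 5·[44 + 9] = 265, which does not equal 1,854.

Answer: No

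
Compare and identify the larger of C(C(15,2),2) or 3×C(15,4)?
C(C(15,2),2)

Reasoning: C(C(15,2),2)=5,460, 3×C(15,4)=4,095.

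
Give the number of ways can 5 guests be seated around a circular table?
Circular arrangements: (5-1)! = 24.

Answer: 24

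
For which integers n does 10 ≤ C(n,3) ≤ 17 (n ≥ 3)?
5

Explanation: C(4,3)=4; C(5,3)=10; C(6,3)=20. So valid n = 5.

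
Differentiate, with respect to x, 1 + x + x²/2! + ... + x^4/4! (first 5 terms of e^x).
1 + x + x²/2! + ... + x^3/3!

Reasoning: Differentiating term by term gives the first 4 terms of e^x.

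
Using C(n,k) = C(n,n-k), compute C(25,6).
C(25,6) = C(25,19) = 177,100.

Answer: 177,100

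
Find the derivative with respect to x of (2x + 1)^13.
26(2x + 1)^12

Explanation: Chain rule: 13(2x+1)^{12} × 2 = 26(2x+1)^{12}.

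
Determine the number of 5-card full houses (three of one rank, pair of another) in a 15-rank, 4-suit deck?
Triple rank: 15. Triple suits: C(4,3)=4. Pair rank: 14. Pair suits: C(4,2)=6. Total: 5,040.
Final answer: 5,040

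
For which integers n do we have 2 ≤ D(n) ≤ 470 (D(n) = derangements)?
Using D(n) = (n−1)[D(n−1) + D(n−2)] with D(1)=0, D(2)=1: D(2)=1; D(3)=2; D(4)=9; D(5)=44; D(6)=265; D(7)=1,854. So valid n = 3, 4, 5, 6.
Final answer: 3, 4, 5, 6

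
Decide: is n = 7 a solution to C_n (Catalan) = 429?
Yes
C_7 = C(14,7)/(7+1) = 3,432/8 = 429, which equals 429.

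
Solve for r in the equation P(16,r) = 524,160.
5
P(16,r) = 16·15·…·(16−r+1), a product of r factors. Multiplying down from 16: 16 = 16; 16·15 = 240; 16·15·14 = 3,360; 16·15·14·13 = 43,680; 16·15·14·13·12 = 524,160 ✓ (5 factors). So r = 5.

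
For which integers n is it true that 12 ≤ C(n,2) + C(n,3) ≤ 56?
C(4,2)+C(4,3)=10; C(5,2)+C(5,3)=20; C(6,2)+C(6,3)=35; C(7,2)+C(7,3)=56; C(8,2)+C(8,3)=84. So valid n = 5, 6, 7.
Final answer: 5, 6, 7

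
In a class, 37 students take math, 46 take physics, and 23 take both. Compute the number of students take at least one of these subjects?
60
|A∪B| = |A|+|B|-|A∩B| = 37+46-23 = 60.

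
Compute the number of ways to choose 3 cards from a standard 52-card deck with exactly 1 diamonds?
13 diamonds and 39 non-diamonds: C(13,1) × C(39,2) = 13 × 741 = 9,633.

Answer: 9,633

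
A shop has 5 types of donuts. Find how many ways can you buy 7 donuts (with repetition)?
330

Stars and bars: C(7+5-1, 7) = C(11, 7) = 330.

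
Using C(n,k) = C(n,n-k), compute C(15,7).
C(15,7) = C(15,8) = 6,435.
Final answer: 6,435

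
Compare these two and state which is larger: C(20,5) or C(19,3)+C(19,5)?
C(20,5)

Working:
C(20,5)=15,504; C(19,3)+C(19,5)=969+11,628=12,597.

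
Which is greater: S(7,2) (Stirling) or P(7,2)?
S(7,2)
S(7,2) = 2·S(6,2) + S(6,1) = 2·31 + 1 = 63; P(7,2) = 42.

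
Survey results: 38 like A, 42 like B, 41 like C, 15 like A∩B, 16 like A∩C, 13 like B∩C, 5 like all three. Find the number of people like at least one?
82

Explanation: |A∪B∪C| = 38+42+41-15-16-13+5 = 82.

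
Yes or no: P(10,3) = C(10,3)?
No

Reasoning: P(10,3) = 720 but C(10,3) = 120; they differ by a factor of 3! = 6, so the statement does not hold.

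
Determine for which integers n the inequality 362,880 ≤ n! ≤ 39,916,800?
9, 10, 11

n! is strictly increasing; 9! = 362,880 and 11! = 39,916,800, so valid n = 9, 10, 11.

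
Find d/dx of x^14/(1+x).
(14x^13(1+x) - x^14)/(1+x)²

Explanation: Quotient rule: [14x^{13}(1+x) - x^14]/(1+x)².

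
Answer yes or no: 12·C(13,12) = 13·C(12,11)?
Absorption identity k·C(n,k) = n·C(n-1,k-1). LHS = 12·13 = 156; RHS = 13·12 = 156.
Final answer: Yes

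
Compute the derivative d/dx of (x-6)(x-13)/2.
d/dx[(x-6)(x-13)] = (x-13) + (x-6) = 2x - 19. Dividing by 2 gives (2x - 19)/2.
Final answer: (2x - 19)/2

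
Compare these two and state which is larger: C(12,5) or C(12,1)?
C(12,5)=792, C(12,1)=12.
Final answer: C(12,5)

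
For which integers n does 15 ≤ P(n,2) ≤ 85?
5, 6, 7, 8, 9

Solution: P(4,2)=12; P(5,2)=20; P(6,2)=30; P(7,2)=42; P(8,2)=56; P(9,2)=72; P(10,2)=90. So valid n = 5, 6, 7, 8, 9.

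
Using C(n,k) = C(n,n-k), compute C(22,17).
C(22,17) = C(22,5) = 26,334.

Answer: 26,334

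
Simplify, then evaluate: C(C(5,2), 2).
C(5,2) = 10, then C(10, 2) = 45.
Final answer: 45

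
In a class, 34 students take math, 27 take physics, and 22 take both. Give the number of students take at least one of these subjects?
39

Reasoning: |A∪B| = |A|+|B|-|A∩B| = 34+27-22 = 39.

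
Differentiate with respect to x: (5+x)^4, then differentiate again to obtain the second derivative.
12(5+x)^2

First derivative: 4(5+x)^{3}. Second derivative: 4·3·(5+x)^{2} = 12(5+x)^{2}.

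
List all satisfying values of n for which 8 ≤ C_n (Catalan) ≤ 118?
4, 5

Explanation: C_3=5; C_4=14; C_5=42; C_6=132. So valid n = 4, 5.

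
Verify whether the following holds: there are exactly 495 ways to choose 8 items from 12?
C(12,8) = 495.
Final answer: True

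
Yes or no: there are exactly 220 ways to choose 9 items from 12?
Yes

C(12,9) = 220.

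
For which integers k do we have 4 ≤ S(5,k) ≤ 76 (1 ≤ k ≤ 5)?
2, 3, 4

S(5,1)=1; S(5,2)=15; S(5,3)=25; S(5,4)=10; S(5,5)=1. So valid k = 2, 3, 4.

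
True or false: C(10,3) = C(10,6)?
False

Explanation: C(10,3) = 120 but C(10,6) = 210; symmetry gives C(10,3) = C(10,7), not C(10,6).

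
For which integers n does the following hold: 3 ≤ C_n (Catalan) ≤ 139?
3, 4, 5, 6

Working:
C_2=2; C_3=5; C_4=14; C_5=42; C_6=132; C_7=429. So valid n = 3, 4, 5, 6.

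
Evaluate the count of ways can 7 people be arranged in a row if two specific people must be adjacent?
1,440

Working:
Treat pair as unit: (7-1)! arrangements × 2 internal orders = 1,440.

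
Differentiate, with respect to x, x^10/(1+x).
(10x^9(1+x) - x^10)/(1+x)²

Working:
Quotient rule: [10x^{9}(1+x) - x^10]/(1+x)².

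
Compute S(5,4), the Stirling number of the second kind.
10

Reasoning: Using the Stirling recurrence: S(n,k) = k·S(n-1,k) + S(n-1,k-1)
S(5,4) = 4·S(4,4) + S(4,3)
         = 4·1 + 6
         = 4 + 6
         = 10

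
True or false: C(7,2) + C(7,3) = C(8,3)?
Pascal's identity C(n,k) + C(n,k+1) = C(n+1,k+1): 21 + 35 = 56 = C(8,3).
Final answer: True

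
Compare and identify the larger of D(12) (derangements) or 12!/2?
12!/2

D(12) = (12-1)·[D(11) + D(10)] = 11·[14,684,570 + 1,334,961] = 176,214,841; 12!/2 = 479,001,600/2 = 239,500,800.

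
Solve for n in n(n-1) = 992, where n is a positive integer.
32
n² − n − 992 = 0, so n = (1 ± √(1 + 4·992))/2 = (1 ± √3,969)/2 = (1 ± 63)/2, i.e. n = 32 or n = -31. Taking the positive root, n = 32 (check: 32×31 = 992).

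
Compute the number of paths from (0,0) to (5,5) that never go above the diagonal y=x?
42

Solution: Counted by the Catalan number C_5: C_5 = C(10,5)/(5+1) = 252/6 = 42.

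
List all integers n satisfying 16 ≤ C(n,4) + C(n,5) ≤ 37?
6

C(5,4)+C(5,5)=6; C(6,4)+C(6,5)=21; C(7,4)+C(7,5)=56. So valid n = 6.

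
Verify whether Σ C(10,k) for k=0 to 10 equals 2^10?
True
Binomial theorem: Σ C(10,k) = (1+1)^10 = 2^10 = 1,024; RHS 2^10 = 1,024.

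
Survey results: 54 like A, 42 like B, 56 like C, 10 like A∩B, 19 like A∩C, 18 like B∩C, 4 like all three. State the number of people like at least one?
109

Solution: |A∪B∪C| = 54+42+56-10-19-18+4 = 109.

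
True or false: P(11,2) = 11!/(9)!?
True
Permutation formula P(n,k) = n!/(n-k)!: 11!/9! = 39,916,800/362,880 = 110 = P(11,2). The statement holds.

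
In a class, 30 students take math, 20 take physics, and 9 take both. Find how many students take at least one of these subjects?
41

Solution: |A∪B| = |A|+|B|-|A∩B| = 30+20-9 = 41.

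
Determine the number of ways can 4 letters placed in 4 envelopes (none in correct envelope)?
Using D(n) = (n-1)[D(n-1) + D(n-2)]:
D(4) = (4-1) × [D(3) + D(2)]
      = 3 × [2 + 1]
      = 3 × 3
      = 9

Answer: 9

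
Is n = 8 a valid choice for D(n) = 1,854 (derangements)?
No

Explanation: D(8) = (8-1)·[D(7) + D(6)] = 7·[1,854 + 265] = 14,833, which does not equal 1,854.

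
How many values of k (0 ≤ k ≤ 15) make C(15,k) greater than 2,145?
Row 15 is unimodal and symmetric about k=15/2. C(15,4)=1,365 ≤ 2,145; C(15,5)=3,003 > 2,145; by symmetry C(15,k) > 2,145 for k = 5..10. That's 10 - 5 + 1 = 6 values.
Final answer: 6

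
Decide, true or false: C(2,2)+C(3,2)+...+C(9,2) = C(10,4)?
False
Hockey stick identity gives Σ = C(10,3) = 120; RHS C(10,4) = 210.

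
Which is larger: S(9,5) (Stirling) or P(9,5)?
P(9,5)

Reasoning: S(9,5) = 5·S(8,5) + S(8,4) = 5·1,050 + 1,701 = 6,951; P(9,5) = 15,120.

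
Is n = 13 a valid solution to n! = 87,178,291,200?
13! = 13·12! = 13·479,001,600 = 6,227,020,800, which does not equal 87,178,291,200.

Answer: No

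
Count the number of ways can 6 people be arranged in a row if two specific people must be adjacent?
240

Working:
Treat pair as unit: (6-1)! arrangements × 2 internal orders = 240.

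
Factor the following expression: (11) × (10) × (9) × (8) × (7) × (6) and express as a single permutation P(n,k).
Product of 6 consecutive descending integers starting at 11: P(11,6) = 11!/5! = 332,640.

Answer: P(11,6) = 11!/(5)!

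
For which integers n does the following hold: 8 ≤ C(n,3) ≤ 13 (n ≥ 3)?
5

C(4,3)=4; C(5,3)=10; C(6,3)=20. So valid n = 5.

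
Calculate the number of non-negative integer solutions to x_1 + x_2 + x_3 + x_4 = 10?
C(10+4-1, 4-1) = 286.

Answer: 286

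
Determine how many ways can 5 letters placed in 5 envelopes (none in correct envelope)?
44

Solution: Using D(n) = (n-1)[D(n-1) + D(n-2)]:
D(5) = (5-1) × [D(4) + D(3)]
      = 4 × [9 + 2]
      = 4 × 11
      = 44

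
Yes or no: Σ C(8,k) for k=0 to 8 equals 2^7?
Binomial theorem: Σ C(8,k) = (1+1)^8 = 2^8 = 256; RHS 2^7 = 128.

Answer: No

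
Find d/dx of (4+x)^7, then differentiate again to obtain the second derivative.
42(4+x)^5

Explanation: First derivative: 7(4+x)^{6}. Second derivative: 7·6·(4+x)^{5} = 42(4+x)^{5}.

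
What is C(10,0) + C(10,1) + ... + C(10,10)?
1,024

Sum of binomial coefficients = 2^10 = 1,024.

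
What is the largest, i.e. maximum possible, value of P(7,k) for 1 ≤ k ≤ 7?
5,040

Working:
P(7,k) increases in k, so maximum at k = 7: 7! = 5,040.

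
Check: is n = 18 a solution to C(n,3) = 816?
C(18,3) = 18·17·16/3! = 4,896/6 = 816, which equals 816.

Answer: Yes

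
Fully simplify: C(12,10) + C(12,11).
78
By Pascal's identity: C(13,11) = 78.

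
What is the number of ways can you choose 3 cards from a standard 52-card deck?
C(52,3) = 22,100.
Final answer: 22,100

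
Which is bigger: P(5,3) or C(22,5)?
C(22,5)

Solution: P(5,3)=60, C(22,5)=26,334.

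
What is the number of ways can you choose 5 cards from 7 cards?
21

Solution: C(7,5) = 7! / (5! × (7-5)!)
         = 7! / (5! × 2!)
         = 21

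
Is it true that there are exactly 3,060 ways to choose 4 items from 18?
True
C(18,4) = 3,060.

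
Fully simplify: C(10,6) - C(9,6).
126

Working:
C(10,6) - C(9,6) = C(9,5) = 126.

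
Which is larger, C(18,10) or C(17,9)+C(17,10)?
Equal

Working:
By Pascal's identity: C(18,10) = C(17,9)+C(17,10) = 43,758. Equal.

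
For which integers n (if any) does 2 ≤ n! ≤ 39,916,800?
n! is strictly increasing; 2! = 2 and 11! = 39,916,800, so valid n = 2, 3, 4, 5, 6, 7, 8, 9, 10, 11.

Answer: 2, 3, 4, 5, 6, 7, 8, 9, 10, 11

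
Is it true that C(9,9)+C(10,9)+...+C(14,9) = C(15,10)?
Hockey stick identity gives Σ = C(15,10) = 3,003; RHS C(15,10) = 3,003.
Final answer: True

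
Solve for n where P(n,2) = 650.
26

Explanation: P(n,2) = n(n−1) is increasing in n; n(n−1) ≈ (n−0.5)^2 = 650 gives n ≈ 26.0. Check: P(24,2) = 552, P(25,2) = 600, P(26,2) = 650 ✓. So n = 26.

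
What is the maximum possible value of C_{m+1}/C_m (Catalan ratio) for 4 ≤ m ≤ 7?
C_{m+1}/C_m = 2(2m+1)/(m+2), which increases with m. Maximum at m = 7: 2·15/9 = 10/3.

Answer: 10/3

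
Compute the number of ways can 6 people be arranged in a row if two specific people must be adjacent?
240

Explanation: Treat pair as unit: (6-1)! arrangements × 2 internal orders = 240.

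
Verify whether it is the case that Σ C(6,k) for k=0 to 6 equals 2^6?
True

Working:
Binomial theorem: Σ C(6,k) = (1+1)^6 = 2^6 = 64; RHS 2^6 = 64.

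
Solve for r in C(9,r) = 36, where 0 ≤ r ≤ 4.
C(9,r) is increasing for 0 ≤ r ≤ 4. Stepping up (C(9,r+1) = C(9,r)·(9−r)/(r+1)): C(9,1) = 9, C(9,2) = 36 ✓. So r = 2.

Answer: 2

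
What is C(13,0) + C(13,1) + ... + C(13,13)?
8,192

Solution: Sum of binomial coefficients = 2^13 = 8,192.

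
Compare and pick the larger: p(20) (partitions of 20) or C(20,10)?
C(20,10)

Pentagonal recurrence p(n) = p(n−1) + p(n−2) − p(n−5) − p(n−7) + …: p(20) = p(19) + p(18) − p(15) − p(13) + p(8) + p(5) = 490 + 385 − 176 − 101 + 22 + 7 = 627; C(20,10) = 184,756.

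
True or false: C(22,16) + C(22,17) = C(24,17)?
False

Explanation: Pascal's identity gives C(23,17) = 100,947, whereas C(24,17) = 346,104.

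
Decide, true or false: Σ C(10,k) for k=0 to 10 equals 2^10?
Binomial theorem: Σ C(10,k) = (1+1)^10 = 2^10 = 1,024; RHS 2^10 = 1,024.
Final answer: True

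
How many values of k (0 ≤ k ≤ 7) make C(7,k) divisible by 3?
2

Reasoning: Checking C(7,k) mod 3 for k = 0..7: divisible at k = 2, 5. That's 2 values.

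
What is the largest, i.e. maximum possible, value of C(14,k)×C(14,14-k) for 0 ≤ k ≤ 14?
11,778,624

Solution: C(14,k)·C(14,14-k) = C(14,k)², maximised at the centre k = 7: C(14,7)² = 11,778,624.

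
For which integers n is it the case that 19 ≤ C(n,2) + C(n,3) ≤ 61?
5, 6, 7

C(4,2)+C(4,3)=10; C(5,2)+C(5,3)=20; C(6,2)+C(6,3)=35; C(7,2)+C(7,3)=56; C(8,2)+C(8,3)=84. So valid n = 5, 6, 7.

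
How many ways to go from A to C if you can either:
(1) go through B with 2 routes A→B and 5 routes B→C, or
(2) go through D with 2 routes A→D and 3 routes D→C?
16
Route via B: 2×5=10. Route via D: 2×3=6. Total: 16.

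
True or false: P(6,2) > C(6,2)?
P(6,2) = 30 and C(6,2) = 15; P(n,r) = r! × C(n,r) so P > C whenever r ≥ 2.
Final answer: True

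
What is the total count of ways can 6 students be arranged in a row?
720

Solution: Arrangements of 6 distinct objects: 6! = 720.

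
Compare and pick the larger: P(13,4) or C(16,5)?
P(13,4)=17,160, C(16,5)=4,368.
Final answer: P(13,4)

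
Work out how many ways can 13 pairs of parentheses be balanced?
742,900

Reasoning: Using the Catalan number formula: C_n = C(2n, n) / (n+1)
C_13 = C(26, 13) / (13+1)
     = 10400600 / 14
     = 742,900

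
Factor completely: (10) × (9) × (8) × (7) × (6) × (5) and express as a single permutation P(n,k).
P(10,6) = 10!/(4)!

Reasoning: Product of 6 consecutive descending integers starting at 10: P(10,6) = 10!/4! = 151,200.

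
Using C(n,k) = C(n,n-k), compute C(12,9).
220

Working:
C(12,9) = C(12,3) = 220.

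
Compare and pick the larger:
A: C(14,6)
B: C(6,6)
A=C(14,6)=3,003, B=C(6,6)=1.

Answer: A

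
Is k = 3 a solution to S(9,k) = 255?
No

Explanation: S(9,3) = 3·S(8,3) + S(8,2) = 3·966 + 127 = 3,025, which does not equal 255.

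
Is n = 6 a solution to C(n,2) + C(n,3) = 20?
No

Reasoning: C(6,2) + C(6,3) = 15 + 20 = 35, which does not equal 20.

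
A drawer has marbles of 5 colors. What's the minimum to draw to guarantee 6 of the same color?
26

Explanation: Worst case: 5 of each = 25. One more: 26.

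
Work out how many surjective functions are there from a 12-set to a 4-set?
14,676,024

Explanation: Onto functions = 4! × S(12,4)
First compute S(12,4) via recurrence:
Using the Stirling recurrence: S(n,k) = k·S(n-1,k) + S(n-1,k-1)
S(12,4) = 4·S(11,4) + S(11,3)
         = 4·145750 + 28501
         = 583000 + 28501
         = 611,501
Then: 24 × 611501 = 14,676,024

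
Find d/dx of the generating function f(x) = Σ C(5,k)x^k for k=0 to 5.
Σ k·C(5,k)x^(k-1) for k=1 to 5

Explanation: Term-by-term differentiation gives Σ k·C(5,k)x^{k-1} for k=1 to 5.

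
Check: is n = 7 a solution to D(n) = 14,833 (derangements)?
No
D(7) = (7-1)·[D(6) + D(5)] = 6·[265 + 44] = 1,854, which does not equal 14,833.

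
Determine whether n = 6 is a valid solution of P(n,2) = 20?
No

Solution: P(6,2) = 6·5 = 30, which does not equal 20.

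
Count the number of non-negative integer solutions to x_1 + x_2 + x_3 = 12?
91

C(12+3-1, 3-1) = 91.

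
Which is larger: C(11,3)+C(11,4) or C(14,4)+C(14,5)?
C(14,4)+C(14,5)

Solution: First=495, Second=3,003.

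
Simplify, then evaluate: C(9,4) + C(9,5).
252
By Pascal's identity: C(10,5) = 252.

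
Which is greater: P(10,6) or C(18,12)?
P(10,6)

Explanation: P(10,6)=151,200, C(18,12)=18,564.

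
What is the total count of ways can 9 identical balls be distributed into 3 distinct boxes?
55
C(9+3-1, 3-1) = C(11, 2) = 55.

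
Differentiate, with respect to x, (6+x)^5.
5(6+x)^4

Working:
Using the power rule: d/dx (6+x)^5 = 5(6+x)^{4}.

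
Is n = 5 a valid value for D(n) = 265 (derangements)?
No

Reasoning: D(5) = (5-1)·[D(4) + D(3)] = 4·[9 + 2] = 44, which does not equal 265.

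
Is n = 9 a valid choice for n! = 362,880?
Yes

Working:
9! = 9·8! = 9·40,320 = 362,880, which equals 362,880.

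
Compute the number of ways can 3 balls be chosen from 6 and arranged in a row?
P(6,3) = 6!/(6-3)! = 120.

Answer: 120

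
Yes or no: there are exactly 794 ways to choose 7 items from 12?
No

Solution: C(12,7) = 792 ≠ 794.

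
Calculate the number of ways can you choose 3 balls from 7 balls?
35

Explanation: C(7,3) = 7! / (3! × (7-3)!)
         = 7! / (3! × 4!)
         = 35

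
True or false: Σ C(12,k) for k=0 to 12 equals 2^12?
True
Binomial theorem: Σ C(12,k) = (1+1)^12 = 2^12 = 4,096; RHS 2^12 = 4,096.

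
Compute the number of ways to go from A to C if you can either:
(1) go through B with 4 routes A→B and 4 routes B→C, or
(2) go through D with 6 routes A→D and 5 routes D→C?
46

Reasoning: Route via B: 4×4=16. Route via D: 6×5=30. Total: 46.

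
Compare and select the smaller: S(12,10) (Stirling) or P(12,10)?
S(12,10)

Reasoning: S(12,10) = 10·S(11,10) + S(11,9) = 10·55 + 1,155 = 1,705; P(12,10) = 239,500,800.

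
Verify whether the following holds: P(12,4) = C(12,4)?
P(12,4) = 11,880 but C(12,4) = 495; they differ by a factor of 4! = 24, so the statement does not hold.
Final answer: False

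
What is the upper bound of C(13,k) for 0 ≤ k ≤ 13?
Maximum at k = 6 or k = 7: C(13,6) = 1,716.
Final answer: 1,716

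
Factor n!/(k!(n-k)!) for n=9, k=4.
C(9,4) = 126
This is the binomial coefficient C(9,4) = 126.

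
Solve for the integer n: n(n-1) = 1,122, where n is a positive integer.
34

Reasoning: n² − n − 1,122 = 0, so n = (1 ± √(1 + 4·1,122))/2 = (1 ± √4,489)/2 = (1 ± 67)/2, i.e. n = 34 or n = -33. Taking the positive root, n = 34 (check: 34×33 = 1,122).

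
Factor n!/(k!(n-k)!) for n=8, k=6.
C(8,6) = 28

Solution: This is the binomial coefficient C(8,6) = 28.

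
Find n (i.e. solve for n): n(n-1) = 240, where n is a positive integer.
16
n² − n − 240 = 0, so n = (1 ± √(1 + 4·240))/2 = (1 ± √961)/2 = (1 ± 31)/2, i.e. n = 16 or n = -15. Taking the positive root, n = 16 (check: 16×15 = 240).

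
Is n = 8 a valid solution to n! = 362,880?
No

Reasoning: 8! = 8·7! = 8·5,040 = 40,320, which does not equal 362,880.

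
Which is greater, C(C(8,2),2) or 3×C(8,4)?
C(C(8,2),2)

Working:
C(C(8,2),2)=378, 3×C(8,4)=210.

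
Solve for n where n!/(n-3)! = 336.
8

n!/(n-3)! = n×(n-1)×(n-2), a product of 3 consecutive integers ≈ (n−1)^3. 336^(1/3) + 1 ≈ 8.0; check n = 8: 8×7×6 = 336 ✓. So n = 8.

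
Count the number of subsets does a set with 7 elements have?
128

Each element can be included or excluded: 2^7 = 128.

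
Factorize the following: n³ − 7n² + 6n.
n(n − 1)(n − 6)
n³ − 7n² + 6n = n(n² − 7n + 6) = n(n − 1)(n − 6).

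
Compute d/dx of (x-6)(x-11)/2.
(2x - 17)/2
d/dx[(x-6)(x-11)] = (x-11) + (x-6) = 2x - 17. Dividing by 2 gives (2x - 17)/2.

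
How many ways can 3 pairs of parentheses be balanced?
5
Using the Catalan number formula: C_n = C(2n, n) / (n+1)
C_3 = C(6, 3) / (3+1)
     = 20 / 4
     = 5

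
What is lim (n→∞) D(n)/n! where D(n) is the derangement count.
1/e

Working:
D(n)/n! → 1/e ≈ 0.3679 as n → ∞.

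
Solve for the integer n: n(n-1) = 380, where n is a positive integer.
20

Working:
n² − n − 380 = 0, so n = (1 ± √(1 + 4·380))/2 = (1 ± √1,521)/2 = (1 ± 39)/2, i.e. n = 20 or n = -19. Taking the positive root, n = 20 (check: 20×19 = 380).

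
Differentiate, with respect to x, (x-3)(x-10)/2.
(2x - 13)/2

Reasoning: d/dx[(x-3)(x-10)] = (x-10) + (x-3) = 2x - 13. Dividing by 2 gives (2x - 13)/2.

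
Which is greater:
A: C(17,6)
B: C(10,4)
A

Working:
A=C(17,6)=12,376, B=C(10,4)=210.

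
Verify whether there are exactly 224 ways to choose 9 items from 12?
False

Solution: C(12,9) = 220 ≠ 224.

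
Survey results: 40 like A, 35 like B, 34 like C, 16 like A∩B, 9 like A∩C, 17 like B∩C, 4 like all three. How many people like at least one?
71

Working:
|A∪B∪C| = 40+35+34-16-9-17+4 = 71.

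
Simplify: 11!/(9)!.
This equals 11×10 = 110.
Final answer: 110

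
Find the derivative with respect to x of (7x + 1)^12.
84(7x + 1)^11
Chain rule: 12(7x+1)^{11} × 7 = 84(7x+1)^{11}.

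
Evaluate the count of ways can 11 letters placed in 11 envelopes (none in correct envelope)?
14,684,570
Using D(n) = (n-1)[D(n-1) + D(n-2)]:
D(11) = (11-1) × [D(10) + D(9)]
      = 10 × [1334961 + 133496]
      = 10 × 1468457
      = 14,684,570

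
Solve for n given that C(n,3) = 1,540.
C(n,3) = n(n−1)(n−2)/3! is increasing in n, and n(n−1)(n−2) = 3!·1,540 = 9,240 ≈ (n−1)^3 gives n ≈ 22.0. Check: C(20,3) = 1,140, C(21,3) = 1,330, C(22,3) = 1,540 ✓. So n = 22.
Final answer: 22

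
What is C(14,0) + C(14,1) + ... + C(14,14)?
16,384

Sum of binomial coefficients = 2^14 = 16,384.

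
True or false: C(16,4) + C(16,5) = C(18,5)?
Pascal's identity gives C(17,5) = 6,188, whereas C(18,5) = 8,568.

Answer: False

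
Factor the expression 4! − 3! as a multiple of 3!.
3 × 3! = 18
4! − 3! = 4·3! − 3! = (4 − 1)·3! = 3 × 3! = 18.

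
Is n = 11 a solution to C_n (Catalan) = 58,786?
Yes

Reasoning: C_11 = C(22,11)/(11+1) = 705,432/12 = 58,786, which equals 58,786.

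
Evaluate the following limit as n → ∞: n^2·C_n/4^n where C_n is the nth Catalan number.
C_n ~ 4^n/(n^(3/2)√π), so n^2·C_n/4^n ~ n^(2 − 3/2)/√π → ∞.

Answer: ∞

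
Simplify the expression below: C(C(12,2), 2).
2,145

Solution: C(12,2) = 66, then C(66, 2) = 2,145.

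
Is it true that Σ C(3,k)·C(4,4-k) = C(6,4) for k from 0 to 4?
False
Vandermonde's identity gives C(7,4) = 35; RHS C(6,4) = 15.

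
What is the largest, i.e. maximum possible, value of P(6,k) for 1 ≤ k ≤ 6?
720
P(6,k) increases in k, so maximum at k = 6: 6! = 720.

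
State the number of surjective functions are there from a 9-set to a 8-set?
Onto functions = 8! × S(9,8)
First compute S(9,8) via recurrence:
Using the Stirling recurrence: S(n,k) = k·S(n-1,k) + S(n-1,k-1)
S(9,8) = 8·S(8,8) + S(8,7)
         = 8·1 + 28
         = 8 + 28
         = 36
Then: 40320 × 36 = 1,451,520
Final answer: 1,451,520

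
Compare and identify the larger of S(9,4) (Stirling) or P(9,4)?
S(9,4)

Explanation: S(9,4) = 4·S(8,4) + S(8,3) = 4·1,701 + 966 = 7,770; P(9,4) = 3,024.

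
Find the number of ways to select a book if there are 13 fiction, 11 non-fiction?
24
By the addition principle: 13 + 11 = 24.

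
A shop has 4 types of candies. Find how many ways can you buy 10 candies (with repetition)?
286

Reasoning: Stars and bars: C(10+4-1, 10) = C(13, 10) = 286.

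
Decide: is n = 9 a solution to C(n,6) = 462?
No
C(9,6) = 9·8·7·6·5·4/6! = 60,480/720 = 84, which does not equal 462.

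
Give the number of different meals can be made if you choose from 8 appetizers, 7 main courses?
56

Reasoning: By the multiplication principle: 8 × 7 = 56.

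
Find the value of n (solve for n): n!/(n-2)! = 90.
n!/(n-2)! = n×(n-1), a product of 2 consecutive integers ≈ (n−0.5)^2. 90^(1/2) + 0.5 ≈ 10.0; check n = 10: 10×9 = 90 ✓. So n = 10.

Answer: 10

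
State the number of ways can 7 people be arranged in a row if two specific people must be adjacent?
1,440

Explanation: Treat pair as unit: (7-1)! arrangements × 2 internal orders = 1,440.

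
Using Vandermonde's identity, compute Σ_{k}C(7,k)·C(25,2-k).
496

Explanation: = C(7+25,2) = C(32,2) = 496.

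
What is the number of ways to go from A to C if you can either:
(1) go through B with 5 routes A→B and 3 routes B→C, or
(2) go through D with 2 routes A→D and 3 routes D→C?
21
Route via B: 5×3=15. Route via D: 2×3=6. Total: 21.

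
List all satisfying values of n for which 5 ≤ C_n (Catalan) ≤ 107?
3, 4, 5

Solution: C_2=2; C_3=5; C_4=14; C_5=42; C_6=132. So valid n = 3, 4, 5.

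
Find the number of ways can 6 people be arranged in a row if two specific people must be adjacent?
240
Treat pair as unit: (6-1)! arrangements × 2 internal orders = 240.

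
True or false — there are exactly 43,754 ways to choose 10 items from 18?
False

Explanation: C(18,10) = 43,758 ≠ 43754.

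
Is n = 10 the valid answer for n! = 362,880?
10! = 10·9! = 10·362,880 = 3,628,800, which does not equal 362,880.
Final answer: No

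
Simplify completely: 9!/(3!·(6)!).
This is C(9,3) = 84.
Final answer: 84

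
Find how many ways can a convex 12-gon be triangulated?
16,796

Solution: Using the Catalan number formula: C_n = C(2n, n) / (n+1)
C_10 = C(20, 10) / (10+1)
     = 184756 / 11
     = 16,796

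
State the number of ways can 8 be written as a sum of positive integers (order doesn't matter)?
22

Pentagonal recurrence p(n) = p(n−1) + p(n−2) − p(n−5) − p(n−7) + …: p(8) = p(7) + p(6) − p(3) − p(1) = 15 + 11 − 3 − 1 = 22.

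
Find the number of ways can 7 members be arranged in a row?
Arrangements of 7 distinct objects: 7! = 5,040.
Final answer: 5,040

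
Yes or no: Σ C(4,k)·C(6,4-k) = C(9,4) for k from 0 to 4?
No

Working:
Vandermonde's identity gives C(10,4) = 210; RHS C(9,4) = 126.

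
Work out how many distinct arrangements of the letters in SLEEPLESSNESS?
1,081,080

Working:
Word has 13 letters (S=5, L=2, E=4, P=1, N=1). Arrangements: 13!/Π(k!) = 1,081,080.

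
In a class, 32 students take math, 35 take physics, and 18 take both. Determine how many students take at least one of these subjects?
49

Solution: |A∪B| = |A|+|B|-|A∩B| = 32+35-18 = 49.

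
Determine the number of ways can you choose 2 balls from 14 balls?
91

Solution: C(14,2) = 14! / (2! × (14-2)!)
         = 14! / (2! × 12!)
         = 91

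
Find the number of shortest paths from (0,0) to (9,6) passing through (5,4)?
1,890

Solution: To (5,4): C(9,5)=126. From there: C(6,4)=15. Total: 1,890.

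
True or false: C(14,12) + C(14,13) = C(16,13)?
False

Solution: Pascal's identity gives C(15,13) = 105, whereas C(16,13) = 560.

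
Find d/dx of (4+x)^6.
Using the power rule: d/dx (4+x)^6 = 6(4+x)^{5}.
Final answer: 6(4+x)^5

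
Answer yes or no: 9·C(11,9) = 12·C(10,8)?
No

Working:
Absorption identity k·C(n,k) = n·C(n-1,k-1). LHS = 9·55 = 495; RHS = 12·45 = 540.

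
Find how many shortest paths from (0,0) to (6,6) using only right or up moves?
924
Choose 6 rights from 12 moves: C(12,6) = 924.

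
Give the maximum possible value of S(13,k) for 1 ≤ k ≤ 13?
9,321,312

Row S(13,k) for k = 1..13 (via S(n,k) = k·S(n−1,k) + S(n−1,k−1)): 1, 4,095, 261,625, 2,532,530, 7,508,501, 9,321,312, 5,715,424, 1,899,612, 359,502, 39,325, 2,431, 78, 1. The row is unimodal; maximum at k = 6: 9,321,312.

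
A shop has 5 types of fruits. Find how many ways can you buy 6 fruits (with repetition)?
210

Stars and bars: C(6+5-1, 6) = C(10, 6) = 210.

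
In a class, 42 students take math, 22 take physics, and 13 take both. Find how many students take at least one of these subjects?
51

Explanation: |A∪B| = |A|+|B|-|A∩B| = 42+22-13 = 51.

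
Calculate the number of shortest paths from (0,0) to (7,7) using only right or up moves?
3,432
Choose 7 rights from 14 moves: C(14,7) = 3,432.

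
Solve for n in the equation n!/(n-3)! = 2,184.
14

Explanation: n!/(n-3)! = n×(n-1)×(n-2), a product of 3 consecutive integers ≈ (n−1)^3. 2,184^(1/3) + 1 ≈ 14.0; check n = 14: 14×13×12 = 2,184 ✓. So n = 14.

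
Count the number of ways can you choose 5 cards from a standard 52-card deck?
2,598,960

Working:
C(52,5) = 2,598,960.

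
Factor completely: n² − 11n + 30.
(n − 5)(n − 6)

Reasoning: Seek roots whose sum is 11 and product is 30: (5, 6). So n² − 11n + 30 = (n − 5)(n − 6).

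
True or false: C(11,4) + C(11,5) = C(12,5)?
Pascal's identity: LHS = 330 + 462 = 792; RHS = C(12,5) = 792. Both sides agree, so the statement holds.
Final answer: True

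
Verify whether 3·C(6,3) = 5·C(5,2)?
Absorption identity k·C(n,k) = n·C(n-1,k-1). LHS = 3·20 = 60; RHS = 5·10 = 50.
Final answer: False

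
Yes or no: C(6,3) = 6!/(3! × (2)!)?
No

The correct denominator is 3!×3!, giving C(6,3) = 20; the stated RHS is 6!/(3!×2!) = 60 ≠ 20, so the statement does not hold.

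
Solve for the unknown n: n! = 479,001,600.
n! is strictly increasing. 10! = 3,628,800, 11! = 39,916,800, 12! = 479,001,600 ✓. So n = 12.
Final answer: 12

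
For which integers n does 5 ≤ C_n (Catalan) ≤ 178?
3, 4, 5, 6

Explanation: C_2=2; C_3=5; C_4=14; C_5=42; C_6=132; C_7=429. So valid n = 3, 4, 5, 6.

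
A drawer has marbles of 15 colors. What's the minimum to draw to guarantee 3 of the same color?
31
Worst case: 2 of each = 30. One more: 31.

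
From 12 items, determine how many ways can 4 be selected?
495

Working:
C(12,4) = 12! / (4! × (12-4)!)
         = 12! / (4! × 8!)
         = 495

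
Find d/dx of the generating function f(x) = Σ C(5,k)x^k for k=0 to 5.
Σ k·C(5,k)x^(k-1) for k=1 to 5

Reasoning: Term-by-term differentiation gives Σ k·C(5,k)x^{k-1} for k=1 to 5.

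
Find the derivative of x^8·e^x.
Product rule: d/dx[x^8]·e^x + x^8·d/dx[e^x] = 8x^{7}e^x + x^8e^x.
Final answer: (8x^7 + x^8)e^x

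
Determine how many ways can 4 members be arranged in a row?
24

Working:
Arrangements of 4 distinct objects: 4! = 24.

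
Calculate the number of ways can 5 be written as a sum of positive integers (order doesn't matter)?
7

Reasoning: Pentagonal recurrence p(n) = p(n−1) + p(n−2) − p(n−5) − p(n−7) + …: p(5) = p(4) + p(3) − p(0) = 5 + 3 − 1 = 7.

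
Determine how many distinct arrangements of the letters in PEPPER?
60

Working:
Word has 6 letters (P=3, E=2, R=1). Arrangements: 6!/Π(k!) = 60.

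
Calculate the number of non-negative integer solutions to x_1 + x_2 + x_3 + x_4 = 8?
165

Working:
C(8+4-1, 4-1) = 165.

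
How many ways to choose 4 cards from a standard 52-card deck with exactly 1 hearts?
118,807

Working:
13 hearts and 39 non-hearts: C(13,1) × C(39,3) = 13 × 9139 = 118,807.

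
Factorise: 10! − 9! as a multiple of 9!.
10! − 9! = 10·9! − 9! = (10 − 1)·9! = 9 × 9! = 3,265,920.

Answer: 9 × 9! = 3,265,920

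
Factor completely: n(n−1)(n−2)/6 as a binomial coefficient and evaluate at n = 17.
C(n,3); C(17,3) = 680

n(n−1)(n−2)/6 = n!/(3!(n−3)!) = C(n,3). At n = 17: C(17,3) = 680.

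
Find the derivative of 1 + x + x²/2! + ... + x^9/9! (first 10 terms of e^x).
1 + x + x²/2! + ... + x^8/8!

Reasoning: Differentiating term by term gives the first 9 terms of e^x.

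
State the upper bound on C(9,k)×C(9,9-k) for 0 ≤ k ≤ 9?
15,876

Reasoning: C(9,k)·C(9,9-k) = C(9,k)², maximised at the centre k = 4: C(9,4)² = 15,876.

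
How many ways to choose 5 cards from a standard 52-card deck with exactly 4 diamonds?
27,885

Solution: 13 diamonds and 39 non-diamonds: C(13,4) × C(39,1) = 715 × 39 = 27,885.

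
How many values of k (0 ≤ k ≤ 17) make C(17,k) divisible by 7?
Checking C(17,k) mod 7 for k = 0..17: divisible at k = 4, 5, 6, 11, 12, 13. That's 6 values.
Final answer: 6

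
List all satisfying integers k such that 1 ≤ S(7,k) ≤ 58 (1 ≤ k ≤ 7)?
1, 6, 7

Reasoning: S(7,1)=1; S(7,2)=63; S(7,3)=301; S(7,4)=350; S(7,5)=140; S(7,6)=21; S(7,7)=1. So valid k = 1, 6, 7.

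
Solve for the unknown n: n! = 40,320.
8

Reasoning: n! is strictly increasing. 6! = 720, 7! = 5,040, 8! = 40,320 ✓. So n = 8.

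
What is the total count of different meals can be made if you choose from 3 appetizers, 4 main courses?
By the multiplication principle: 3 × 4 = 12.
Final answer: 12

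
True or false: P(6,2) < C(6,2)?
P(6,2) = 30 and C(6,2) = 15; P(n,r) = r! × C(n,r) so P > C whenever r ≥ 2.
Final answer: False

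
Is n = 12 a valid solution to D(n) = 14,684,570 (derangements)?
D(12) = (12-1)·[D(11) + D(10)] = 11·[14,684,570 + 1,334,961] = 176,214,841, which does not equal 14,684,570.
Final answer: No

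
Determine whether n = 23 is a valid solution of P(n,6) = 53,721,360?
P(23,6) = 23·22·21·20·19·18 = 72,681,840, which does not equal 53,721,360.

Answer: No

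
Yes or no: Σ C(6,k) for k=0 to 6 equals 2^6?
Yes

Solution: Binomial theorem: Σ C(6,k) = (1+1)^6 = 2^6 = 64; RHS 2^6 = 64.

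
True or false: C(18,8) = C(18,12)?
False

C(18,8) = 43,758 but C(18,12) = 18,564; symmetry gives C(18,8) = C(18,10), not C(18,12).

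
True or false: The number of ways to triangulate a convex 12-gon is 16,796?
True

Solution: Triangulations of a convex 12-gon are counted by the Catalan number C_10: C_10 = C(20,10)/(10+1) = 184,756/11 = 16,796.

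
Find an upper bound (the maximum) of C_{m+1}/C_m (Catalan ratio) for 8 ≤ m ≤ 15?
C_{m+1}/C_m = 2(2m+1)/(m+2), which increases with m. Maximum at m = 15: 2·31/17 = 62/17.
Final answer: 62/17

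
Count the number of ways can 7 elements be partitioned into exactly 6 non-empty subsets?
21
This equals S(7,6), the Stirling number of the 2nd kind.
Using the Stirling recurrence: S(n,k) = k·S(n-1,k) + S(n-1,k-1)
S(7,6) = 6·S(6,6) + S(6,5)
         = 6·1 + 15
         = 6 + 15
         = 21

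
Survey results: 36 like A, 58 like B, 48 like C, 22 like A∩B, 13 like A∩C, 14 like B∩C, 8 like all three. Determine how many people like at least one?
101

Reasoning: |A∪B∪C| = 36+58+48-22-13-14+8 = 101.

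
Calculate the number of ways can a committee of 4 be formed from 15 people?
1,365

C(15,4) = 15! / (4! × (15-4)!)
         = 15! / (4! × 11!)
         = 1,365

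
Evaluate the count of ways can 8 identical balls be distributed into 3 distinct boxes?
45

Reasoning: C(8+3-1, 3-1) = C(10, 2) = 45.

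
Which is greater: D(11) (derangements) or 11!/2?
11!/2

Solution: D(11) = (11-1)·[D(10) + D(9)] = 10·[1,334,961 + 133,496] = 14,684,570; 11!/2 = 39,916,800/2 = 19,958,400.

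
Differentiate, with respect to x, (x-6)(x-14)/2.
(2x - 20)/2

Explanation: d/dx[(x-6)(x-14)] = (x-14) + (x-6) = 2x - 20. Dividing by 2 gives (2x - 20)/2.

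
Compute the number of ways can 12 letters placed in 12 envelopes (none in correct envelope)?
176,214,841
Using D(n) = (n-1)[D(n-1) + D(n-2)]:
D(12) = (12-1) × [D(11) + D(10)]
      = 11 × [14684570 + 1334961]
      = 11 × 16019531
      = 176,214,841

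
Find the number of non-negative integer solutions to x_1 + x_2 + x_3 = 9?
55

Reasoning: C(9+3-1, 3-1) = 55.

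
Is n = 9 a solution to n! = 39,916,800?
No

Working:
9! = 9·8! = 9·40,320 = 362,880, which does not equal 39,916,800.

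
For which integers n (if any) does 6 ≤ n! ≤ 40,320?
3, 4, 5, 6, 7, 8
n! is strictly increasing; 3! = 6 and 8! = 40,320, so valid n = 3, 4, 5, 6, 7, 8.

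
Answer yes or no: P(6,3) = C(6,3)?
No

Solution: P(6,3) = 120 but C(6,3) = 20; they differ by a factor of 3! = 6, so the statement does not hold.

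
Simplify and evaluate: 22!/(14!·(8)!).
This is C(22,14) = 319,770.
Final answer: 319,770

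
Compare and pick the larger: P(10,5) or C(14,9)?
P(10,5)

Explanation: P(10,5)=30,240, C(14,9)=2,002.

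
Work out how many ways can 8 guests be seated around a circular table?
5,040

Reasoning: Circular arrangements: (8-1)! = 5,040.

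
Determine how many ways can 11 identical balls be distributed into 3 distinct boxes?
78

Solution: C(11+3-1, 3-1) = C(13, 2) = 78.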